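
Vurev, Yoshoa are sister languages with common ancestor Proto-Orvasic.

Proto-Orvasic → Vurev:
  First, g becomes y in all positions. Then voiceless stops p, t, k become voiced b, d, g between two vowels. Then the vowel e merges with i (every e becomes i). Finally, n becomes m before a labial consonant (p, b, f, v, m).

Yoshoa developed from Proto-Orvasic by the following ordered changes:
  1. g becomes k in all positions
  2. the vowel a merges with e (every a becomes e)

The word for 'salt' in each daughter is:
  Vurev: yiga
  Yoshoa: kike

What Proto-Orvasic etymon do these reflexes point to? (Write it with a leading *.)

Position 1: Vurev has y, Yoshoa has k. Taking the neighbouring segments as reconstructed: Vurev y could go back to *g or *y; Yoshoa k could go back to *k or *g — the one source consistent with every daughter is *g.
Position 4: Vurev has a, Yoshoa has e. Vurev preserves a here (none of its changes turn any other segment into a), so the proto-segment is *a.
This points to *gika. Verify forward in each daughter:
Vurev: *gika
  gika → yika   [unconditioned shift]
  yika → yiga   [intervocalic voicing]
  yiga (rule 3 does not apply)
  yiga (rule 4 does not apply)
  giving Vurev yiga.
Yoshoa: *gika
  gika → kika   [unconditioned shift]
  kika → kike   [vowel merger]
  giving Yoshoa kike.
Only *gika yields all of Vurev yiga, Yoshoa kike.

*gika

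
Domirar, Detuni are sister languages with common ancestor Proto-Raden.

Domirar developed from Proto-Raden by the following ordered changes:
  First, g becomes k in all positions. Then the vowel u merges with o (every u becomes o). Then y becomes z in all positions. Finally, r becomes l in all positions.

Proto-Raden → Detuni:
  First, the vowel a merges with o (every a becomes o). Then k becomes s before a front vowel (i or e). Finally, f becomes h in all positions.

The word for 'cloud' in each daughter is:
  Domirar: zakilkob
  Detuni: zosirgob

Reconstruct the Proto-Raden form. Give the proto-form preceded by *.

*zakirgob

Position 5: Domirar has l, Detuni has r. Detuni preserves r here (none of its changes turn any other segment into r), so the proto-segment is *r.
Position 3: Domirar has k, Detuni has s. Taking the neighbouring segments as reconstructed: Domirar k could go back to *k or *g; Detuni s could go back to *k or *s — the one source consistent with every daughter is *k.
Verify the candidate proto-form against each daughter:
Domirar: *zakirgob > zakirkob > zakilkob  (by unconditioned shift, unconditioned shift)
Detuni: *zakirgob > zokirgob > zosirgob  (by vowel merger, palatalisation)
No other proto-form is consistent with every reflex, so the reconstruction is *zakirgob.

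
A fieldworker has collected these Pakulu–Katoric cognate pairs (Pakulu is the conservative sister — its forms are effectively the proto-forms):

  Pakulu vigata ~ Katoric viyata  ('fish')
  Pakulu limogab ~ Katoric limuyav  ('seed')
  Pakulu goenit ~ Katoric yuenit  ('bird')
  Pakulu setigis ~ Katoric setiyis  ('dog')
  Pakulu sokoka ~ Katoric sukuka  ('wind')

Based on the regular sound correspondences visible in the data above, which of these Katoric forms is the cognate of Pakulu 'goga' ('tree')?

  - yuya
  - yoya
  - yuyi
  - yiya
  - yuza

goenit ~ yuenit — Pakulu g corresponds to Katoric y word-initially before a back vowel.
limogab ~ limuyav, sokoka ~ sukuka — Pakulu o corresponds to Katoric u after a consonant, before a consonant other than r, m, n, p, b, f, v.
vigata ~ viyata, limogab ~ limuyav — Pakulu g corresponds to Katoric y between vowels (before a back vowel).
Applying these to Pakulu 'goga':
  goga → yoga   (g→y word-initially before a back vowel)
  yoga → yuga   (o→u after a consonant, before a consonant other than r, m, n, p, b, f, v)
  yuga → yuya   (g→y between vowels (before a back vowel))
So the Katoric cognate is 'yuya'.

yuya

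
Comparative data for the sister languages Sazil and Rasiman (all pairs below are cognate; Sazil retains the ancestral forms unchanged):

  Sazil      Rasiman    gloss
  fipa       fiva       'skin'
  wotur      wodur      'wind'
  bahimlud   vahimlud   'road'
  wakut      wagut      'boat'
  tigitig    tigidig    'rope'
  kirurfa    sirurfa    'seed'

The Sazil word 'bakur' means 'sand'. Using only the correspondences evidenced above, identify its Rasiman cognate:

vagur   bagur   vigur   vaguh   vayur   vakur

bahimlud ~ vahimlud — Sazil b corresponds to Rasiman v word-initially before a back vowel.
wakut ~ wagut — Sazil k corresponds to Rasiman g between vowels (before a back vowel).
Applying these to Sazil 'bakur':
  bakur → vakur   (b→v word-initially before a back vowel)
  vakur → vagur   (k→g between vowels (before a back vowel))
So the Rasiman cognate is 'vagur'.

vagur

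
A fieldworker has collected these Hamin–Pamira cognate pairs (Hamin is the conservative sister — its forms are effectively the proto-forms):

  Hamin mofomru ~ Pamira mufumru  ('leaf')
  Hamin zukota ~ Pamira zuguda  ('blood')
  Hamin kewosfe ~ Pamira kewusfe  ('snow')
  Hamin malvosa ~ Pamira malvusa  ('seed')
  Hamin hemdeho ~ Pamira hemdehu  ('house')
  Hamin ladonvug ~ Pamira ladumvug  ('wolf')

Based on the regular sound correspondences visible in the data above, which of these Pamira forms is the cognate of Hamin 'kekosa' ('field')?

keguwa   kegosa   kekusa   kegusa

zukota ~ zuguda — Hamin k corresponds to Pamira g between vowels (before a back vowel).
zukota ~ zuguda, kewosfe ~ kewusfe — Hamin o corresponds to Pamira u after a consonant, before a consonant other than r, m, n, p, b, f, v.
Applying these to Hamin 'kekosa':
  kekosa → kegosa   (k→g between vowels (before a back vowel))
  kegosa → kegusa   (o→u after a consonant, before a consonant other than r, m, n, p, b, f, v)
So the Pamira cognate is 'kegusa'.

kegusa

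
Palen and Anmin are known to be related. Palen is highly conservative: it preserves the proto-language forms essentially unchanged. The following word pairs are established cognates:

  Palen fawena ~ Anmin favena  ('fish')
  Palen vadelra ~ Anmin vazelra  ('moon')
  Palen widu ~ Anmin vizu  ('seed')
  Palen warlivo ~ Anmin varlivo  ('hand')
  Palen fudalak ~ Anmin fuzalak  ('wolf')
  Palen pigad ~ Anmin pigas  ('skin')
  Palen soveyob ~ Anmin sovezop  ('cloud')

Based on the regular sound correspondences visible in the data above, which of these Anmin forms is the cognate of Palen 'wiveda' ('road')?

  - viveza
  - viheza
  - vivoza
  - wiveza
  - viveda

widu ~ vizu — Palen w corresponds to Anmin v word-initially before a front vowel.
fudalak ~ fuzalak — Palen d corresponds to Anmin z between vowels (before a back vowel).
Applying these to Palen 'wiveda':
  wiveda → viveda   (w→v word-initially before a front vowel)
  viveda → viveza   (d→z between vowels (before a back vowel))
So the Anmin cognate is 'viveza'.

viveza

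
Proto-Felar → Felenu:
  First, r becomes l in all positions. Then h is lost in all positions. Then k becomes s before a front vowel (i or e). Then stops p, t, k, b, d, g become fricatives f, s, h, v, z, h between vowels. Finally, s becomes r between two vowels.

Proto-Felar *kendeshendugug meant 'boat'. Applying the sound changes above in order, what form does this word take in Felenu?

Felenu: *kendeshendugug > kendesendugug > sendesendugug > sendesenduhug > senderenduhug  (by h-loss, palatalisation, intervocalic lenition, rhotacism)

senderenduhug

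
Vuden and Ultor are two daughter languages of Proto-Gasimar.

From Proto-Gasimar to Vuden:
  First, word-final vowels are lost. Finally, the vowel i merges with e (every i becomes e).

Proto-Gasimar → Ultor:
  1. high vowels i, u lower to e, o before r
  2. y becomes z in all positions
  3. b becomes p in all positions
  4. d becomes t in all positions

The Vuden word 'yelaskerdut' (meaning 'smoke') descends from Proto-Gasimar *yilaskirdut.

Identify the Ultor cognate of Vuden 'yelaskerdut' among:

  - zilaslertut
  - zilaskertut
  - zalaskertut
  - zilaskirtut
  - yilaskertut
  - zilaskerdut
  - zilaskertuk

zilaskertut

Ultor: *yilaskirdut
  yilaskirdut → yilaskerdut   [pre-rhotic lowering]
  yilaskerdut → zilaskerdut   [unconditioned shift]
  zilaskerdut (rule 3 does not apply)
  zilaskerdut → zilaskertut   [unconditioned shift]
  giving Ultor zilaskertut.
The other candidates each miss or misapply at least one Ultor change.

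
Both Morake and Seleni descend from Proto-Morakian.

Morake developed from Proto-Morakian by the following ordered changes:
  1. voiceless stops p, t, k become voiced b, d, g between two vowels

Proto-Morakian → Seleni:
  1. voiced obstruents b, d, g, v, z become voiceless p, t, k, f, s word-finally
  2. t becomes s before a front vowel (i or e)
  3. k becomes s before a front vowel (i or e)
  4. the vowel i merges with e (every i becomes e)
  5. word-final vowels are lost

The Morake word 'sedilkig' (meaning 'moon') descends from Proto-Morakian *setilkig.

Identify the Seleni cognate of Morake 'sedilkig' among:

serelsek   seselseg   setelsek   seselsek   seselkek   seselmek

Seleni: *setilkig
  setilkig → setilkik   [final devoicing]
  setilkik → sesilkik   [palatalisation]
  sesilkik → sesilsik   [palatalisation]
  sesilsik → seselsek   [vowel merger]
  seselsek (rule 5 does not apply)
  giving Seleni seselsek.
The other candidates each miss or misapply at least one Seleni change.

seselsek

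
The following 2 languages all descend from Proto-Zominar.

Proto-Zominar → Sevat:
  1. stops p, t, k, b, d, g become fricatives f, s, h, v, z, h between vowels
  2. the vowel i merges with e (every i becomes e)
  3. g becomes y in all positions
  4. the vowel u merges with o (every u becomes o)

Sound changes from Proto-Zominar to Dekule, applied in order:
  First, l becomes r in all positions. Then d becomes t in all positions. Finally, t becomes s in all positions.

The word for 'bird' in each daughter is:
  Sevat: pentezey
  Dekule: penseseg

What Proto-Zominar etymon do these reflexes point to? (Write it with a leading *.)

*pentedeg

Position 8: Sevat has y, Dekule has g. Dekule preserves g here (none of its changes turn any other segment into g), so the proto-segment is *g.
Position 4: Sevat has t, Dekule has s. Sevat preserves t here (none of its changes turn any other segment into t), so the proto-segment is *t.
Position 6: Sevat has z, Dekule has s. Taking the neighbouring segments as reconstructed: Sevat z could go back to *d or *z; Dekule s could go back to *t or *d or *s — the one source consistent with every daughter is *d.
The remaining positions agree across the daughters. Check the candidate against every language:
Sevat: start from *pentedeg.
  rule 1 (intervocalic lenition): pentedeg → pentezeg
  rule 2: no change — pentezeg
  rule 3 (unconditioned shift): pentezeg → pentezey
  rule 4: no change — pentezey
  ⇒ Sevat pentezey
Dekule: *pentedeg > penteteg > penseseg  (by unconditioned shift, unconditioned shift)
*pentedeg is the unique common source.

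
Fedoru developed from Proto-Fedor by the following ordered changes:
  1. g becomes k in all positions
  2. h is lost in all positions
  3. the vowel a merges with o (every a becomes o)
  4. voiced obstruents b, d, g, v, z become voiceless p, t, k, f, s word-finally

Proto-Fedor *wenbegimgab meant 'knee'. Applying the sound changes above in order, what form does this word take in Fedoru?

Fedoru: *wenbegimgab
  wenbegimgab → wenbekimkab   [unconditioned shift]
  wenbekimkab (rule 2 does not apply)
  wenbekimkab → wenbekimkob   [vowel merger]
  wenbekimkob → wenbekimkop   [final devoicing]
  giving Fedoru wenbekimkop.

wenbekimkop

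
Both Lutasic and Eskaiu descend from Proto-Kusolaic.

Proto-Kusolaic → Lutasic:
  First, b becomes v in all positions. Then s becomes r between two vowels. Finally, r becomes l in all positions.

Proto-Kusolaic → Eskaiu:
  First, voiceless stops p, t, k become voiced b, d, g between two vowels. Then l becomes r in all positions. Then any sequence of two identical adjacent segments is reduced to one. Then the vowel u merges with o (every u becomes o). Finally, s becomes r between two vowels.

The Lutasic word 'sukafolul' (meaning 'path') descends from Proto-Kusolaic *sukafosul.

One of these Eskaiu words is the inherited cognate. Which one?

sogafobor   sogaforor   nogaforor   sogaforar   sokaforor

sogaforor

Eskaiu: *sukafosul
  sukafosul → sugafosul   [intervocalic voicing]
  sugafosul → sugafosur   [unconditioned shift]
  sugafosur (rule 3 does not apply)
  sugafosur → sogafosor   [vowel merger]
  sogafosor → sogaforor   [rhotacism]
  giving Eskaiu sogaforor.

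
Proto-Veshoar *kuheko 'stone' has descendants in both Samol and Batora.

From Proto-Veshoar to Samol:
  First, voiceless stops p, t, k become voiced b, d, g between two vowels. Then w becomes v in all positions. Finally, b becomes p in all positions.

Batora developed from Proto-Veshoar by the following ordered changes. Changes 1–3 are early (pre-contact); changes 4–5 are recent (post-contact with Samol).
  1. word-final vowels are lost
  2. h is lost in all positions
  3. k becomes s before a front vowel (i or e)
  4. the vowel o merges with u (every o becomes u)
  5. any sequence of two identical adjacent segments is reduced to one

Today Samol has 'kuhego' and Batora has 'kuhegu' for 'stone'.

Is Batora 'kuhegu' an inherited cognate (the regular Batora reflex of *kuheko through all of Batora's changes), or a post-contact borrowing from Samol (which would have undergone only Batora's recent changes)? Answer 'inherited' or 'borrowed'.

If inherited, *kuheko would pass through all of Batora's changes:
Batora: *kuheko
  kuheko → kuhek   [apocope]
  kuhek → kuek   [h-loss]
  kuek (rule 3 does not apply)
  kuek (rule 4 does not apply)
  kuek (rule 5 does not apply)
  giving Batora kuek.
If borrowed from Samol 'kuhego' after the early changes, it would undergo only the recent ones:
  rule 4 (vowel merger): kuhego → kuhegu
  rule 5 (degemination): no change (kuhegu)
  ⇒ as a loan: kuhegu
Batora 'kuhegu' matches the loan outcome 'kuhegu', not the inherited 'kuek' — it skipped the early Batora changes, so it was borrowed from Samol.

borrowed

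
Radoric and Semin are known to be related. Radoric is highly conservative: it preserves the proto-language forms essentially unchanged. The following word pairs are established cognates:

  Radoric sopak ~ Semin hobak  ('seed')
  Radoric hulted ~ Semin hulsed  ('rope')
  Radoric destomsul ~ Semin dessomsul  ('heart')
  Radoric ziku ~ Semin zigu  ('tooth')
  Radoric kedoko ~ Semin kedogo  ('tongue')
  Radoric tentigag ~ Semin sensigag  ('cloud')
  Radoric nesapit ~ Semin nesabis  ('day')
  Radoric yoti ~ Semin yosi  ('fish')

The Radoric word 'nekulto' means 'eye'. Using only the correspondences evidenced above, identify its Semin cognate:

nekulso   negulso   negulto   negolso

ziku ~ zigu — Radoric k corresponds to Semin g between vowels (before a back vowel).
destomsul ~ dessomsul — Radoric t corresponds to Semin s after a consonant, before a back vowel.
Applying these to Radoric 'nekulto':
  nekulto → negulto   (k→g between vowels (before a back vowel))
  negulto → negulso   (t→s after a consonant, before a back vowel)
So the Semin cognate is 'negulso'.

negulso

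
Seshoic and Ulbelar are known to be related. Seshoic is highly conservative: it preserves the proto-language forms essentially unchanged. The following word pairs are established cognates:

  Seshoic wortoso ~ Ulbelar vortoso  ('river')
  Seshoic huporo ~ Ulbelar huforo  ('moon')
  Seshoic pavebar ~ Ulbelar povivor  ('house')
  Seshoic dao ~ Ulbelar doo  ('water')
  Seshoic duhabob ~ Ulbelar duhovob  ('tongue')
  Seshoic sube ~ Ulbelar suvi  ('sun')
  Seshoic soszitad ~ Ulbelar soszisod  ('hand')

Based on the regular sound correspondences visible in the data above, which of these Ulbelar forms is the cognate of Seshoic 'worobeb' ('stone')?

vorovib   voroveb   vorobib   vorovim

vorovib

wortoso ~ vortoso — Seshoic w corresponds to Ulbelar v word-initially before a back vowel.
sube ~ suvi — Seshoic b corresponds to Ulbelar v between vowels (before a front vowel).
pavebar ~ povivor — Seshoic e corresponds to Ulbelar i after a consonant, before a labial obstruent.
Applying these to Seshoic 'worobeb':
  worobeb → vorobeb   (w→v word-initially before a back vowel)
  vorobeb → voroveb   (b→v between vowels (before a front vowel))
  voroveb → vorovib   (e→i after a consonant, before a labial obstruent)
So the Ulbelar cognate is 'vorovib'.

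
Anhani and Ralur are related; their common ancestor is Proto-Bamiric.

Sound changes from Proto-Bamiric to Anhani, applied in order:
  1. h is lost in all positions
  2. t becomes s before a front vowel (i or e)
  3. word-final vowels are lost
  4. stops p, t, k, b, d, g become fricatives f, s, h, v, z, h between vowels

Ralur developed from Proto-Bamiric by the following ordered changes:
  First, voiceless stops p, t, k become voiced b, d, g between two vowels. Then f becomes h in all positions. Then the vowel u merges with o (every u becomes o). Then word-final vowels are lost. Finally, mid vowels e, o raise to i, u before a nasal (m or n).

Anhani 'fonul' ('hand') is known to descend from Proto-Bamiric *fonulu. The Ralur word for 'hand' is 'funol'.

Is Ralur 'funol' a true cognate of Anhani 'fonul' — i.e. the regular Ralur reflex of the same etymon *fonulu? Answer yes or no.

Derive the expected Ralur reflex of *fonulu:
Ralur: *fonulu
  fonulu (rule 1 does not apply)
  fonulu → honulu   [unconditioned shift]
  honulu → honolo   [vowel merger]
  honolo → honol   [apocope]
  honol → hunol   [pre-nasal raising]
  giving Ralur hunol.
The regular Ralur reflex would be 'hunol', but the attested form is 'funol'. The correspondence is irregular, so they are not cognates (the Ralur form has a different source).

no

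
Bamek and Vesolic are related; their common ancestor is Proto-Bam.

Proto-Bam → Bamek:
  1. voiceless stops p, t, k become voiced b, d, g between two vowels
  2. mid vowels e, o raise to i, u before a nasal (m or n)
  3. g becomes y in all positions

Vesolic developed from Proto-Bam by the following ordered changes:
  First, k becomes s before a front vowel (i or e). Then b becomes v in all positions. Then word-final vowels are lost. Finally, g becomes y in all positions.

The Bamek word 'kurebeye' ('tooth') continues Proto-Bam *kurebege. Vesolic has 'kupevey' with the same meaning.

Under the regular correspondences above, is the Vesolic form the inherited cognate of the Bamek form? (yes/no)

no

Derive the expected Vesolic reflex of *kurebege:
Vesolic: start from *kurebege.
  rule 1: no change — kurebege
  rule 2 (unconditioned shift): kurebege → kurevege
  rule 3 (apocope): kurevege → kureveg
  rule 4 (unconditioned shift): kureveg → kurevey
  ⇒ Vesolic kurevey
The regular Vesolic reflex would be 'kurevey', but the attested form is 'kupevey'. The correspondence is irregular, so they are not cognates (the Vesolic form has a different source).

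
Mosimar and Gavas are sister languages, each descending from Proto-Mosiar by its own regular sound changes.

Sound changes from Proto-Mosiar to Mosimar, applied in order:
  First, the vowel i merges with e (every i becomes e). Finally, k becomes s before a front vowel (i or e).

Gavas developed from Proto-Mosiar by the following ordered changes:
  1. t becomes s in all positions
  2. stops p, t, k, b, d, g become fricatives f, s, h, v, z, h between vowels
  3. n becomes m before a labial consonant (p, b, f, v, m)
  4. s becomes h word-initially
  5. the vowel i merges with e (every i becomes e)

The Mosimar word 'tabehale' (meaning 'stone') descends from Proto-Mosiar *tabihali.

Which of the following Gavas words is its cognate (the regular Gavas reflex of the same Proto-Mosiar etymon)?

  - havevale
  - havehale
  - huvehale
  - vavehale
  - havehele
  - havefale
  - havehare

havehale

Gavas: *tabihali
  tabihali → sabihali   [unconditioned shift]
  sabihali → savihali   [intervocalic lenition]
  savihali (rule 3 does not apply)
  savihali → havihali   [debuccalisation]
  havihali → havehale   [vowel merger]
  giving Gavas havehale.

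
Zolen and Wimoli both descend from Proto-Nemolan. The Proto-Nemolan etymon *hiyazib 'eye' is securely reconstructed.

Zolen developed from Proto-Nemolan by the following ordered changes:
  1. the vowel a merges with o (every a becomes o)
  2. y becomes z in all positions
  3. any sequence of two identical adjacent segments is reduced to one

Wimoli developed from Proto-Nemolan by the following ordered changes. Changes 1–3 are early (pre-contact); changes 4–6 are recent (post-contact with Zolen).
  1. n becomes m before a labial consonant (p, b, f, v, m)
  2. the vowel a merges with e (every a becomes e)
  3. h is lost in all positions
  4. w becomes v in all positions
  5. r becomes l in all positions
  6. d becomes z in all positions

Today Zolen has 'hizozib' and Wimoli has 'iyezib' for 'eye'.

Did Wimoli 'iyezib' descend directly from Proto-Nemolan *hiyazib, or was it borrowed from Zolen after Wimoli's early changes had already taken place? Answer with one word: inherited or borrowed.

inherited

If inherited, *hiyazib would pass through all of Wimoli's changes:
Wimoli: start from *hiyazib.
  rule 1: no change — hiyazib
  rule 2 (vowel merger): hiyazib → hiyezib
  rule 3 (h-loss): hiyezib → iyezib
  rule 4: no change — iyezib
  rule 5: no change — iyezib
  rule 6: no change — iyezib
  ⇒ Wimoli iyezib
If borrowed from Zolen 'hizozib' after the early changes, it would undergo only the recent ones:
  rule 4 (unconditioned shift): no change (hizozib)
  rule 5 (unconditioned shift): no change (hizozib)
  rule 6 (unconditioned shift): no change (hizozib)
  ⇒ as a loan: hizozib
Wimoli 'iyezib' matches the inherited outcome exactly, so it is an inherited cognate, not a loan.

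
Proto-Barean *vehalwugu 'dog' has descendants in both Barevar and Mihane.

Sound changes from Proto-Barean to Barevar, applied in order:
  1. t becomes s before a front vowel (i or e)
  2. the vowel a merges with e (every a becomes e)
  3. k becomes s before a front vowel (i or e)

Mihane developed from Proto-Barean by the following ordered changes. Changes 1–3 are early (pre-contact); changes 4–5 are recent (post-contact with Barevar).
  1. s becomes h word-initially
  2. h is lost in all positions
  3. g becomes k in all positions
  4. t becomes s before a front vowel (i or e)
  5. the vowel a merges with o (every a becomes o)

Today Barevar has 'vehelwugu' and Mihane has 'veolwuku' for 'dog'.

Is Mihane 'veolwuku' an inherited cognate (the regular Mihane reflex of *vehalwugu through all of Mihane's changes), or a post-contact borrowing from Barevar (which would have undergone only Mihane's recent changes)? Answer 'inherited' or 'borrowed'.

If inherited, *vehalwugu would pass through all of Mihane's changes:
Mihane: *vehalwugu > vealwugu > vealwuku > veolwuku  (by h-loss, unconditioned shift, vowel merger)
If borrowed from Barevar 'vehelwugu' after the early changes, it would undergo only the recent ones:
  rule 4 (palatalisation): no change (vehelwugu)
  rule 5 (vowel merger): no change (vehelwugu)
  ⇒ as a loan: vehelwugu
Mihane 'veolwuku' matches the inherited outcome exactly, so it is an inherited cognate, not a loan.

inherited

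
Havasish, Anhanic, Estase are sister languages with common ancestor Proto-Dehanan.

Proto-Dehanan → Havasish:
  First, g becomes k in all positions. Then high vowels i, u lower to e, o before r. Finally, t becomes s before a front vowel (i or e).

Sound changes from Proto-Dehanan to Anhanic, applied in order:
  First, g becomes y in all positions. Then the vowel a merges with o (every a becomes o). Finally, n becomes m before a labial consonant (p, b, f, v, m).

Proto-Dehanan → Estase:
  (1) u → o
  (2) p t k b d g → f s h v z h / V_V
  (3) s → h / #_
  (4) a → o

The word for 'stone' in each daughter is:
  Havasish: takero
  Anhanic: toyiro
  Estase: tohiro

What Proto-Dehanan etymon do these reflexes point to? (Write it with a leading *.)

Position 4: Havasish has e, Anhanic has i, Estase has i. Anhanic preserves i here (none of its changes turn any other segment into i), so the proto-segment is *i.
Position 2: Havasish has a, Anhanic has o, Estase has o. Havasish preserves a here (none of its changes turn any other segment into a), so the proto-segment is *a.
Position 3: Havasish has k, Anhanic has y, Estase has h. Taking the neighbouring segments as reconstructed: Havasish k could go back to *k or *g; Anhanic y could go back to *g or *y; Estase h could go back to *k or *g or *h — the one source consistent with every daughter is *g.
This points to *tagiro. Verify forward in each daughter:
Havasish: *tagiro
  tagiro → takiro   [unconditioned shift]
  takiro → takero   [pre-rhotic lowering]
  takero (rule 3 does not apply)
  giving Havasish takero.
Anhanic: *tagiro
  tagiro → tayiro   [unconditioned shift]
  tayiro → toyiro   [vowel merger]
  toyiro (rule 3 does not apply)
  giving Anhanic toyiro.
Estase: *tagiro > tahiro > tohiro  (by intervocalic lenition, vowel merger)
Only *tagiro yields all of Havasish takero, Anhanic toyiro, Estase tohiro.

*tagiro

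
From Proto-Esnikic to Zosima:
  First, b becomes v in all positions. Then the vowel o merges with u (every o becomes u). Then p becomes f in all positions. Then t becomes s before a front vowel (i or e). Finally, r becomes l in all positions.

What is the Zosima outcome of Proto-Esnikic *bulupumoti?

Zosima: *bulupumoti > vulupumoti > vulupumuti > vulufumuti > vulufumusi  (by unconditioned shift, vowel merger, unconditioned shift, palatalisation)

vulufumusi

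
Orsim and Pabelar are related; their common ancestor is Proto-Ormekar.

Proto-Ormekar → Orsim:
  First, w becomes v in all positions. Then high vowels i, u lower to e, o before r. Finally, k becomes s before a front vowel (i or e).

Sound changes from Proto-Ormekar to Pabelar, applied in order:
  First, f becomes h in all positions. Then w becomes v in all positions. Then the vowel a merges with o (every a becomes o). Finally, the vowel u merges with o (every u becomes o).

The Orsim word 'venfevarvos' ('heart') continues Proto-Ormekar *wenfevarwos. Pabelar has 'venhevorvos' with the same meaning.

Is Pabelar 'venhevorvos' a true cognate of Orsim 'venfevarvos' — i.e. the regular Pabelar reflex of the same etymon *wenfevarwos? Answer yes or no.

Derive the expected Pabelar reflex of *wenfevarwos:
Pabelar: *wenfevarwos
  wenfevarwos → wenhevarwos   [unconditioned shift]
  wenhevarwos → venhevarvos   [unconditioned shift]
  venhevarvos → venhevorvos   [vowel merger]
  venhevorvos (rule 4 does not apply)
  giving Pabelar venhevorvos.
Pabelar 'venhevorvos' matches the regular reflex exactly, so the pair is cognate.

yes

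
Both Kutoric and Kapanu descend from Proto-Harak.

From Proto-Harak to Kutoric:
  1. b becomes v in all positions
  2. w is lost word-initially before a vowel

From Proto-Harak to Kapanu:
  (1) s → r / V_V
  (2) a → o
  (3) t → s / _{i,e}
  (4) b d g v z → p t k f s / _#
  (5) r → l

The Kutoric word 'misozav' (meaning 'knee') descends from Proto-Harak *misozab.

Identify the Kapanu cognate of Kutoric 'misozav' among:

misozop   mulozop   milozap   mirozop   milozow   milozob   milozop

milozop

Kapanu: start from *misozab.
  rule 1 (rhotacism): misozab → mirozab
  rule 2 (vowel merger): mirozab → mirozob
  rule 3: no change — mirozob
  rule 4 (final devoicing): mirozob → mirozop
  rule 5 (unconditioned shift): mirozop → milozop
  ⇒ Kapanu milozop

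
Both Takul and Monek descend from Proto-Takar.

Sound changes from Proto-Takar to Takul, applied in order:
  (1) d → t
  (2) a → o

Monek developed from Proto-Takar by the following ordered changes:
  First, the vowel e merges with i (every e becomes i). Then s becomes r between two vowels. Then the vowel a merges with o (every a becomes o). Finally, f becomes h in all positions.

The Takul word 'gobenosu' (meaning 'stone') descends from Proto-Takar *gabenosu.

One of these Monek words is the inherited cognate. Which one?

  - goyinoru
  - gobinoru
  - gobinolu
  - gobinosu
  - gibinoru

Monek: *gabenosu > gabinosu > gabinoru > gobinoru  (by vowel merger, rhotacism, vowel merger)

gobinoru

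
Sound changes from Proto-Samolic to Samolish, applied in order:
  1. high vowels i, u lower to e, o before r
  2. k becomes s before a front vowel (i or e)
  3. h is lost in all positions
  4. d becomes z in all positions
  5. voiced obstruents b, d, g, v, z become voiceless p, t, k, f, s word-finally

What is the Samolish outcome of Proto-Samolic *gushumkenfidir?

Samolish: *gushumkenfidir
  gushumkenfidir → gushumkenfider   [pre-rhotic lowering]
  gushumkenfider → gushumsenfider   [palatalisation]
  gushumsenfider → gusumsenfider   [h-loss]
  gusumsenfider → gusumsenfizer   [unconditioned shift]
  gusumsenfizer (rule 5 does not apply)
  giving Samolish gusumsenfizer.

gusumsenfizer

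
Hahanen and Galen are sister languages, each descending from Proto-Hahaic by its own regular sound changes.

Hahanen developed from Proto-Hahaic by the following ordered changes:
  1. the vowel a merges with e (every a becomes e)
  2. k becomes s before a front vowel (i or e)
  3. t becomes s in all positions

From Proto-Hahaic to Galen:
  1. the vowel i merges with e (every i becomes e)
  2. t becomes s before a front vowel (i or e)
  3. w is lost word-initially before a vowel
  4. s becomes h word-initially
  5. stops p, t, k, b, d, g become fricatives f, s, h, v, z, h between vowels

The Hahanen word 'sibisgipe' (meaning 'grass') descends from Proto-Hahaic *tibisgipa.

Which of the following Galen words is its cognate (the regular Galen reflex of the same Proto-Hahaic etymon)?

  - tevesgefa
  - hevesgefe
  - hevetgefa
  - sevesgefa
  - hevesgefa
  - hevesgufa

hevesgefa

Galen: *tibisgipa
  tibisgipa → tebesgepa   [vowel merger]
  tebesgepa → sebesgepa   [palatalisation]
  sebesgepa (rule 3 does not apply)
  sebesgepa → hebesgepa   [debuccalisation]
  hebesgepa → hevesgefa   [intervocalic lenition]
  giving Galen hevesgefa.
Only 'hevesgefa' matches the regular Galen development of *tibisgipa.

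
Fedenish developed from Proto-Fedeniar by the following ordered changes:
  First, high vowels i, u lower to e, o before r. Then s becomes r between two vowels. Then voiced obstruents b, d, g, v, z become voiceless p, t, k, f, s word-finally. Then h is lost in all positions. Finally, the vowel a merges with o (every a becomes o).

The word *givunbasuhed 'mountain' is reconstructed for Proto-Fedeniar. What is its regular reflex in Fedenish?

Fedenish: start from *givunbasuhed.
  rule 1: no change — givunbasuhed
  rule 2 (rhotacism): givunbasuhed → givunbaruhed
  rule 3 (final devoicing): givunbaruhed → givunbaruhet
  rule 4 (h-loss): givunbaruhet → givunbaruet
  rule 5 (vowel merger): givunbaruet → givunboruet
  ⇒ Fedenish givunboruet

givunboruet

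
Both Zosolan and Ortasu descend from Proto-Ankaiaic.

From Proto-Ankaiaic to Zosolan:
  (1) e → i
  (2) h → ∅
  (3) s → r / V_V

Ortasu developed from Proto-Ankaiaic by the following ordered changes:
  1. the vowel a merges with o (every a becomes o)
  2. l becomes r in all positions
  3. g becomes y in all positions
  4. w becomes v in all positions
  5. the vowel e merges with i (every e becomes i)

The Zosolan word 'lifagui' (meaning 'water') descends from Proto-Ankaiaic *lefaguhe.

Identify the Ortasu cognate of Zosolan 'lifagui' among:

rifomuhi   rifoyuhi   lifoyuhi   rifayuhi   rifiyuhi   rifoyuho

Ortasu: *lefaguhe
  lefaguhe → lefoguhe   [vowel merger]
  lefoguhe → refoguhe   [unconditioned shift]
  refoguhe → refoyuhe   [unconditioned shift]
  refoyuhe (rule 4 does not apply)
  refoyuhe → rifoyuhi   [vowel merger]
  giving Ortasu rifoyuhi.
Among the options, 'rifoyuhi' alone shows every Ortasu change applied in order.

rifoyuhi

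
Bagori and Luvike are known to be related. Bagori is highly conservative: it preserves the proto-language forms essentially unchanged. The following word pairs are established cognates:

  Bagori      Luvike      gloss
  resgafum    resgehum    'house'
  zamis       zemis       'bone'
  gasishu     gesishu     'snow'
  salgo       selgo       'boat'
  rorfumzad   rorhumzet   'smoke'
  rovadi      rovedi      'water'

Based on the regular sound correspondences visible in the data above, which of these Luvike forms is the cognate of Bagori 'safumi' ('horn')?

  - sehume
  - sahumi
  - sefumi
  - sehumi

resgafum ~ resgehum — Bagori a corresponds to Luvike e after a consonant, before a labial obstruent.
resgafum ~ resgehum — Bagori f corresponds to Luvike h between vowels (before a back vowel).
Applying these to Bagori 'safumi':
  safumi → sefumi   (a→e after a consonant, before a labial obstruent)
  sefumi → sehumi   (f→h between vowels (before a back vowel))
So the Luvike cognate is 'sehumi'.

sehumi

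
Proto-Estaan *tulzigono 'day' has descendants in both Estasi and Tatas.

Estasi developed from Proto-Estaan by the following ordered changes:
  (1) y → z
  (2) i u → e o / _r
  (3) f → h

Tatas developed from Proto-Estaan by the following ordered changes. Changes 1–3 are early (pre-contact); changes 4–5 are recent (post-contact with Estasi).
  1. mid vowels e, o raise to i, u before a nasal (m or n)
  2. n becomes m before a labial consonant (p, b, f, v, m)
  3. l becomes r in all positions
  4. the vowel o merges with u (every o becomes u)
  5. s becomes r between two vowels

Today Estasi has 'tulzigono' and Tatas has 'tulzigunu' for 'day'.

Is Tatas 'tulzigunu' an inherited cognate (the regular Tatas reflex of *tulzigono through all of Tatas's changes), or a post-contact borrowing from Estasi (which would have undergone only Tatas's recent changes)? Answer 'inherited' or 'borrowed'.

borrowed

If inherited, *tulzigono would pass through all of Tatas's changes:
Tatas: *tulzigono
  tulzigono → tulziguno   [pre-nasal raising]
  tulziguno (rule 2 does not apply)
  tulziguno → turziguno   [unconditioned shift]
  turziguno → turzigunu   [vowel merger]
  turzigunu (rule 5 does not apply)
  giving Tatas turzigunu.
If borrowed from Estasi 'tulzigono' after the early changes, it would undergo only the recent ones:
  rule 4 (vowel merger): tulzigono → tulzigunu
  rule 5 (rhotacism): no change (tulzigunu)
  ⇒ as a loan: tulzigunu
Tatas 'tulzigunu' matches the loan outcome 'tulzigunu', not the inherited 'turzigunu' — it skipped the early Tatas changes, so it was borrowed from Estasi.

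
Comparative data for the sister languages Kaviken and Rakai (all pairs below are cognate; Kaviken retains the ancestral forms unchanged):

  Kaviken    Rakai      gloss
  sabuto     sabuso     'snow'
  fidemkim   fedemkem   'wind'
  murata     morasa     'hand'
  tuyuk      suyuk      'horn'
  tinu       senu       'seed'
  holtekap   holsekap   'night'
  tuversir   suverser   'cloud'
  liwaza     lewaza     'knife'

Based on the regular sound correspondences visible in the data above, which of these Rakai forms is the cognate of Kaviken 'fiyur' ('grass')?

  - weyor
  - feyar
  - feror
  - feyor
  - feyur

fidemkim ~ fedemkem, liwaza ~ lewaza — Kaviken i corresponds to Rakai e after a consonant, before a consonant other than r, m, n, p, b, f, v.
murata ~ morasa — Kaviken u corresponds to Rakai o after a consonant, before r.
Applying these to Kaviken 'fiyur':
  fiyur → feyur   (i→e after a consonant, before a consonant other than r, m, n, p, b, f, v)
  feyur → feyor   (u→o after a consonant, before r)
So the Rakai cognate is 'feyor'.

feyor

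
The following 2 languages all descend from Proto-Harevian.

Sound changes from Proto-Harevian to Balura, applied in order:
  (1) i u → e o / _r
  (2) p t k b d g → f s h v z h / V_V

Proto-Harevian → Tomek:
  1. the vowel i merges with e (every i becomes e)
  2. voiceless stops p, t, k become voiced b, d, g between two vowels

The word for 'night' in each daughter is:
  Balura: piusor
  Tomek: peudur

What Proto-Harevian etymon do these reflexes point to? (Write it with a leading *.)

*piutur

Position 4: Balura has s, Tomek has d. Taking the neighbouring segments as reconstructed: Balura s could go back to *t or *s; Tomek d could go back to *t or *d — the one source consistent with every daughter is *t.
Position 2: Balura has i, Tomek has e. Balura preserves i here (none of its changes turn any other segment into i), so the proto-segment is *i.
Verify the candidate proto-form against each daughter:
Balura: start from *piutur.
  rule 1 (pre-rhotic lowering): piutur → piutor
  rule 2 (intervocalic lenition): piutor → piusor
  ⇒ Balura piusor
Tomek: *piutur
  piutur → peutur   [vowel merger]
  peutur → peudur   [intervocalic voicing]
  giving Tomek peudur.
*piutur is the unique common source.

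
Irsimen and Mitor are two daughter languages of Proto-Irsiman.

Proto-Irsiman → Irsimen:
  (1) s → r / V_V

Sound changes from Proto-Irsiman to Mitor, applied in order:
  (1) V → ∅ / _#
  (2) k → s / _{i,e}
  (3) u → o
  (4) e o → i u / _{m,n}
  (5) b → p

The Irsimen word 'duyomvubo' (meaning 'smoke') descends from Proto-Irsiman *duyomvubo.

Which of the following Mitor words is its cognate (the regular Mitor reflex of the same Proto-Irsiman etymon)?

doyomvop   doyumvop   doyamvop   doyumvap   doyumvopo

Mitor: start from *duyomvubo.
  rule 1 (apocope): duyomvubo → duyomvub
  rule 2: no change — duyomvub
  rule 3 (vowel merger): duyomvub → doyomvob
  rule 4 (pre-nasal raising): doyomvob → doyumvob
  rule 5 (unconditioned shift): doyumvob → doyumvop
  ⇒ Mitor doyumvop
Only 'doyumvop' matches the regular Mitor development of *duyomvubo.

doyumvop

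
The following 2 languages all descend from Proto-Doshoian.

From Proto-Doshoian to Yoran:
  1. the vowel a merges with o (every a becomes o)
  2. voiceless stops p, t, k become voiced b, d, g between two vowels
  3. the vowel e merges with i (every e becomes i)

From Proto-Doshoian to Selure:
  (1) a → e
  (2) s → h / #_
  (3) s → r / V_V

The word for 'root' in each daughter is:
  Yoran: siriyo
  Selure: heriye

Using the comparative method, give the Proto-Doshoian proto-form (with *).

Position 2: Yoran has i, Selure has e. Taking the neighbouring segments as reconstructed: Yoran i could go back to *e or *i; Selure e could go back to *a or *e — the one source consistent with every daughter is *e.
Position 6: Yoran has o, Selure has e. Taking the neighbouring segments as reconstructed: Yoran o could go back to *a or *o; Selure e could go back to *a or *e — the one source consistent with every daughter is *a.
Position 1: Yoran has s, Selure has h. Yoran preserves s here (none of its changes turn any other segment into s), so the proto-segment is *s.
Verify the candidate proto-form against each daughter:
Yoran: start from *seriya.
  rule 1 (vowel merger): seriya → seriyo
  rule 2: no change — seriyo
  rule 3 (vowel merger): seriyo → siriyo
  ⇒ Yoran siriyo
Selure: *seriya > seriye > heriye  (by vowel merger, debuccalisation)
*seriya is the unique common source.

*seriya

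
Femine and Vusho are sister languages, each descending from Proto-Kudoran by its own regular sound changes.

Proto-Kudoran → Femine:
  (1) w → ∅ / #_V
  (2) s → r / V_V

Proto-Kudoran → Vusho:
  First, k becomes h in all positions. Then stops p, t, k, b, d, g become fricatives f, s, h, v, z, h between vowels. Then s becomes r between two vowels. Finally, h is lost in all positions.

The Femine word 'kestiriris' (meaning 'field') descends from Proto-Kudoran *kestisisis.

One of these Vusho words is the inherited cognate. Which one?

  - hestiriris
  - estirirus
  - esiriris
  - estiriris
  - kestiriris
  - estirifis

estiriris

Vusho: *kestisisis
  kestisisis → hestisisis   [unconditioned shift]
  hestisisis (rule 2 does not apply)
  hestisisis → hestiriris   [rhotacism]
  hestiriris → estiriris   [h-loss]
  giving Vusho estiriris.
The other candidates each miss or misapply at least one Vusho change.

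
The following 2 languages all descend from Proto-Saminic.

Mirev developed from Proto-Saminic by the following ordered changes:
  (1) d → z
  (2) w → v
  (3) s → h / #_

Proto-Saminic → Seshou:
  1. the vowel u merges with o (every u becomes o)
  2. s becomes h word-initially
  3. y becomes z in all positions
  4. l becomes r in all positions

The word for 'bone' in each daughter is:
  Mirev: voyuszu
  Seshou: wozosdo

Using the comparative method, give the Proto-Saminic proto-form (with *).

*woyusdu

Position 3: Mirev has y, Seshou has z. Mirev preserves y here (none of its changes turn any other segment into y), so the proto-segment is *y.
Position 6: Mirev has z, Seshou has d. Seshou preserves d here (none of its changes turn any other segment into d), so the proto-segment is *d.
Continuing position by position gives *woyusdu; check it forward:
Mirev: *woyusdu
  woyusdu → woyuszu   [unconditioned shift]
  woyuszu → voyuszu   [unconditioned shift]
  voyuszu (rule 3 does not apply)
  giving Mirev voyuszu.
Seshou: *woyusdu
  woyusdu → woyosdo   [vowel merger]
  woyosdo (rule 2 does not apply)
  woyosdo → wozosdo   [unconditioned shift]
  wozosdo (rule 4 does not apply)
  giving Seshou wozosdo.
No other proto-form is consistent with every reflex, so the reconstruction is *woyusdu.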